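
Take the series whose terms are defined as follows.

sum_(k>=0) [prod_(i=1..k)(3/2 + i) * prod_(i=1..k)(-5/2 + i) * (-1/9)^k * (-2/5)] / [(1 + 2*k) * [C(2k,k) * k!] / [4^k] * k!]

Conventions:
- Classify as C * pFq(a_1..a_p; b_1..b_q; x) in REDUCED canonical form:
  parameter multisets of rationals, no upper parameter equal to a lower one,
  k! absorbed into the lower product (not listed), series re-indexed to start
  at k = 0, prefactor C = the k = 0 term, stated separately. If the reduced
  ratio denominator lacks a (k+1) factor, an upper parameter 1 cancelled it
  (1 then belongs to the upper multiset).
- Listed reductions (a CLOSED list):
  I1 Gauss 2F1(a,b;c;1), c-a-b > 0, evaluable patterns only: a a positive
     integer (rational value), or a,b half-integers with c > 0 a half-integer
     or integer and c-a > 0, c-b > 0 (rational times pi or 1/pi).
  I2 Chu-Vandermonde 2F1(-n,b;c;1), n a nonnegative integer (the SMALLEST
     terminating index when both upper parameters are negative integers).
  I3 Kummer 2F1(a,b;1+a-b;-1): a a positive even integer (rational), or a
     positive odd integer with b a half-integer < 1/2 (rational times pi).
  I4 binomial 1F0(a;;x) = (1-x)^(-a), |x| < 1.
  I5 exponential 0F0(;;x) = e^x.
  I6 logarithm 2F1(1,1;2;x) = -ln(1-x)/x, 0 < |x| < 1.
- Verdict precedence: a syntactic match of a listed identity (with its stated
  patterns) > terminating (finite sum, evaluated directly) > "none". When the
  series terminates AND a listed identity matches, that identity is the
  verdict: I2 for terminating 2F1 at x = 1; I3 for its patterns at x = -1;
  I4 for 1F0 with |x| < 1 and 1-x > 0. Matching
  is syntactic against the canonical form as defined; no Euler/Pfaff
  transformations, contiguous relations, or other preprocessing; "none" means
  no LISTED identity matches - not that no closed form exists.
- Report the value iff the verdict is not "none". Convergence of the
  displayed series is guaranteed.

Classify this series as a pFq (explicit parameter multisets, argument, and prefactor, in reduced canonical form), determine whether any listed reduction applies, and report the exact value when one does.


Canonical form: C = -2/5 times 2F1 with upper {-3/2, 5/2}, lower {3/2}, x = -1/9. Verdict: none - at argument -1/9 the multisets {-3/2, 5/2} ; {3/2} match no listed identity.

Structural cue: from the first term -2/5: the running product (prefactor -2/5) telescopes to a rising factorial.
Step ratio: r(k) = (-1/9) * (k-3/2) (k+5/2) / [(k+3/2) (k+1)] - rational; roots negated = parameters, x = (-1/9), C = -2/5.


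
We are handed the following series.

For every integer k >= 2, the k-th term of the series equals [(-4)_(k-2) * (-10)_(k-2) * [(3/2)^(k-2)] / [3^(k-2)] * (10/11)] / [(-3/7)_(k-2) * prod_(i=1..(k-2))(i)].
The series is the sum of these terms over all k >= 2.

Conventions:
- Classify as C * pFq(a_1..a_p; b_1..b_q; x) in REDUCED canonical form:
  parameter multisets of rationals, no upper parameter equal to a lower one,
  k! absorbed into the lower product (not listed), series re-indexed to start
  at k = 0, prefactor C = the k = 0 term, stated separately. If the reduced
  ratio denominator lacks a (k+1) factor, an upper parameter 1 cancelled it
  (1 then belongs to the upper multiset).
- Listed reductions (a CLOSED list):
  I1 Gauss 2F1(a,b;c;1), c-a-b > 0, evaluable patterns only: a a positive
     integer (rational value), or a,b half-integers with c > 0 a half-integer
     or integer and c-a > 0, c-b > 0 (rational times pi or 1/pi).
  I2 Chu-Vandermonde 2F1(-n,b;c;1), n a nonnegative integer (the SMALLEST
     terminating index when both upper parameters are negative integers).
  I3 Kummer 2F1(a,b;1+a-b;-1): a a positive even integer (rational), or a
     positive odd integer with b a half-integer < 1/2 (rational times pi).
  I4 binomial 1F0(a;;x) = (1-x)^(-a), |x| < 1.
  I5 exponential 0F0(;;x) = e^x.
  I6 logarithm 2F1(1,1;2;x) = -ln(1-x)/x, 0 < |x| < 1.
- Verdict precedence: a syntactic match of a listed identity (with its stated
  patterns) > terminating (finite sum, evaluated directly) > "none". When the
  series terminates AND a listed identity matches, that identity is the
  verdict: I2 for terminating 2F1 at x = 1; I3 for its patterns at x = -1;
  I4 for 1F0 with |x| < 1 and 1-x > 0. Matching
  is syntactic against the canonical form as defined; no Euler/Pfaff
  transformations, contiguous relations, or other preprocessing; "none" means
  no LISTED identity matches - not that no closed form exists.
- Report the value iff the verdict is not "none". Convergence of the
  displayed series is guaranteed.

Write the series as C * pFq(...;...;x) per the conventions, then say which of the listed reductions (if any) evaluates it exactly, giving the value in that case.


Prefactor 10/11, argument 1/2: 2F1 with upper {-10, -4} over lower {-3/7}. Verdict: terminating - no listed pattern fits, but -4 in the upper list cuts the series at k = 4; direct evaluation. Hence: -2442905/1452.

First insight: t_0 = 10/11 here, and the product of the first k integers (C = 10/11) is k!.
Adjacent-term ratio: r(k) = (1/2) * (k-10) (k-4) / [(k-3/7) (k+1)] - poly over poly, x = (1/2) from leading terms; C = 10/11 at k = 0.


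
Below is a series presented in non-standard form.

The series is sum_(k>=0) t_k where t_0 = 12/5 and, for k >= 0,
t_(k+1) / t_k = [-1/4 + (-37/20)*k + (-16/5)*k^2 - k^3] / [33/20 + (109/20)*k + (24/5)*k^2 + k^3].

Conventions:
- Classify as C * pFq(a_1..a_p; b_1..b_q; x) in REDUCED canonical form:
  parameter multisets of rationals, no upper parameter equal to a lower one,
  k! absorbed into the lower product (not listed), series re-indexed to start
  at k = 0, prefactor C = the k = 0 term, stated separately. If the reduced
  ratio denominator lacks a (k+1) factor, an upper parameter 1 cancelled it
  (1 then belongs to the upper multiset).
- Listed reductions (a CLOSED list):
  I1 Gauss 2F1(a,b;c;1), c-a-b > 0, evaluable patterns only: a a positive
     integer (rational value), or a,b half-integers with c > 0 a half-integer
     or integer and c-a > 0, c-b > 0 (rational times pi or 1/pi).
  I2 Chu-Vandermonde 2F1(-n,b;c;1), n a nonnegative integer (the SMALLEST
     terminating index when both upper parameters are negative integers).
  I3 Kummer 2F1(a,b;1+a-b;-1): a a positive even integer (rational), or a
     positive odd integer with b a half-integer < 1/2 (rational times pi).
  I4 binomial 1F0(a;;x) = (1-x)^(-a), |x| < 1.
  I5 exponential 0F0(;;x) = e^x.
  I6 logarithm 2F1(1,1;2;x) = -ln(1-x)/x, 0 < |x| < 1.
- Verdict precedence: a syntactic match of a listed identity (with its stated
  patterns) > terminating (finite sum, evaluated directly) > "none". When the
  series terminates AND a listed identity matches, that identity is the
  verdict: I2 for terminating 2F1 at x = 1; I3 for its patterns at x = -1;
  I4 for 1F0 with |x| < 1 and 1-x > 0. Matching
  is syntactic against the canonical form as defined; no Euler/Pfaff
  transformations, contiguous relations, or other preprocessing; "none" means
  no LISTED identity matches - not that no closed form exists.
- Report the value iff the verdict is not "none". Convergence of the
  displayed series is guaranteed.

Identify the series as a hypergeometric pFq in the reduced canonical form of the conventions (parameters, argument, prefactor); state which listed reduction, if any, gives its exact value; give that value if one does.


With C = 12/5: the canonical form is 2F1(1/5, 5/2; 33/10; -1). Verdict: none. Every listed pattern misses the 2F1 form at -1, upper {1/5, 5/2}.

Key observation: from the first term 12/5: the ratio is unreduced: k + 1/2 divides both sides (C = 12/5, x = -1).
Step ratio: r(k) = (-1) * (k+1/5) (k+5/2) / [(k+33/10) (k+1)] - rational; roots negated = parameters, x = (-1), C = 12/5.


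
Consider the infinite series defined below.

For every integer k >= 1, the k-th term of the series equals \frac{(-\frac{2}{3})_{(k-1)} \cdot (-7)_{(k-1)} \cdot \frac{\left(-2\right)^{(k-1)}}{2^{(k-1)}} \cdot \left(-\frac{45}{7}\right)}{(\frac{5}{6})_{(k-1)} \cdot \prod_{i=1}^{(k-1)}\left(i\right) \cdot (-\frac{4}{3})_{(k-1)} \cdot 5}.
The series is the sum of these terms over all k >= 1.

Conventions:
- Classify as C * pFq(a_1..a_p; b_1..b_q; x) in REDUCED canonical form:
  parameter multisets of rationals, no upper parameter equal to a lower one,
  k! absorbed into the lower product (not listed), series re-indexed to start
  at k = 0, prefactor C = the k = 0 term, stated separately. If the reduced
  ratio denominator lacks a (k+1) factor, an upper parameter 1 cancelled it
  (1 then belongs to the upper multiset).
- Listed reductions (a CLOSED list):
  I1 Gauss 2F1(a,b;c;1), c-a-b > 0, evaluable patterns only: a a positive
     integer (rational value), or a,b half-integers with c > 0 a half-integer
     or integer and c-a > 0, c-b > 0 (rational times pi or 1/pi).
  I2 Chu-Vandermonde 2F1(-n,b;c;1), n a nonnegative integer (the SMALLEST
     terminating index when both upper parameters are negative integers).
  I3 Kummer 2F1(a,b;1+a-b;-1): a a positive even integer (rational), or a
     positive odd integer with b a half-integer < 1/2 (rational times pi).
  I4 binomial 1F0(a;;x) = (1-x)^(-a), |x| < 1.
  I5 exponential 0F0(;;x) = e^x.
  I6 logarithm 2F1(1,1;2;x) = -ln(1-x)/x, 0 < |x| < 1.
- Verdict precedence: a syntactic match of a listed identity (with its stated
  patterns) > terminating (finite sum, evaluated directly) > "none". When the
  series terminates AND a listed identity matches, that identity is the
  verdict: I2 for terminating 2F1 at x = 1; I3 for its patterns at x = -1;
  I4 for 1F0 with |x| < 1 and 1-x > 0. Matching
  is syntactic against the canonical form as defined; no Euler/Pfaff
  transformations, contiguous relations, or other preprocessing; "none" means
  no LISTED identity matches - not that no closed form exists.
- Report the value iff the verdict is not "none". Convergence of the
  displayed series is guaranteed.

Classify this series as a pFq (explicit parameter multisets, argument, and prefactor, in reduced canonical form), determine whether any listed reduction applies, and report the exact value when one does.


Canonical form: C = -\frac{9}{7} times 2F2 with upper {-7, -\frac{2}{3}}, lower {-\frac{4}{3}, \frac{5}{6}}, x = -1. Verdict: terminating - the sum ends at index 7 because -7 is a negative integer; exact evaluation follows. Sum: \frac{106327279836}{6264514025}.

Key step: t_0 = -\frac{9}{7} here, and the product of the first k integers (C = -9/7, x = -1) is k!.
Term ratio: r(k) = -1 * (k-7) (k-\frac{2}{3}) / [(k-\frac{4}{3}) (k+\frac{5}{6}) (k+1)] - rational; roots negated = parameters, x = -1, C = -\frac{9}{7}.


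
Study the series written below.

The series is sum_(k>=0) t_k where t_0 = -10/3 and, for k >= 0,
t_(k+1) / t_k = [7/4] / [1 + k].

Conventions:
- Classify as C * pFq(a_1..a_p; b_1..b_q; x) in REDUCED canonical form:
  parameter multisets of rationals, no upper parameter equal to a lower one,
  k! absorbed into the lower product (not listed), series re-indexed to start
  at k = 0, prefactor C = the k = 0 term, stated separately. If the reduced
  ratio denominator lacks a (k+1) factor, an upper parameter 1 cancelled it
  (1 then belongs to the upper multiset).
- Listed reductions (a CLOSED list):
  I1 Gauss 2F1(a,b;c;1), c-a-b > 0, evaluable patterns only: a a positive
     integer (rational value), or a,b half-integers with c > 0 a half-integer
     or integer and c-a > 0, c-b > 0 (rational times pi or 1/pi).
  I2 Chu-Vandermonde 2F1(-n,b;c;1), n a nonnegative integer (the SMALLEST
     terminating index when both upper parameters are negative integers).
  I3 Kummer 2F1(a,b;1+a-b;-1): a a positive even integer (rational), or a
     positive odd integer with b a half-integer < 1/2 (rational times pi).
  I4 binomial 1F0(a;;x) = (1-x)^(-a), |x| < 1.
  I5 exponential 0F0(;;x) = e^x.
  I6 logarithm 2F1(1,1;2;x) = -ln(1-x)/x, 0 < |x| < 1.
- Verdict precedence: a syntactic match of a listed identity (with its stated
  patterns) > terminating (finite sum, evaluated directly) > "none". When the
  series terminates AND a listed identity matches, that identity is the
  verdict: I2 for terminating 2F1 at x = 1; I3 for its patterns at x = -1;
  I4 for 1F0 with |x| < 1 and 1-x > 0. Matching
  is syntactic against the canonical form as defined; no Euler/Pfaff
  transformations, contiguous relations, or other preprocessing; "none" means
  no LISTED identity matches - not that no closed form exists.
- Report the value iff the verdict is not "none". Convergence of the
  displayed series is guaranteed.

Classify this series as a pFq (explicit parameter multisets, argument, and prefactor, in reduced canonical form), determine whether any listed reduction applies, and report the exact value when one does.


Reduced: x = 7/4, 0F0, upper = {-}, lower = {-}, C = -10/3. Verdict at x = 7/4: the I5 exponential reduction matches (the 0F0 exponential series at x = 7/4). Its exact value is (-10/3) * e^(7/4).

Key observation: x = (7/4) and the expanded ratio factors over Q; C = -10/3, roots give parameters.
Consecutive-term ratio: r(k) = (7/4) * 1 / [(k+1)] ; factor over Q: parameters, x = (7/4), and C = -10/3.


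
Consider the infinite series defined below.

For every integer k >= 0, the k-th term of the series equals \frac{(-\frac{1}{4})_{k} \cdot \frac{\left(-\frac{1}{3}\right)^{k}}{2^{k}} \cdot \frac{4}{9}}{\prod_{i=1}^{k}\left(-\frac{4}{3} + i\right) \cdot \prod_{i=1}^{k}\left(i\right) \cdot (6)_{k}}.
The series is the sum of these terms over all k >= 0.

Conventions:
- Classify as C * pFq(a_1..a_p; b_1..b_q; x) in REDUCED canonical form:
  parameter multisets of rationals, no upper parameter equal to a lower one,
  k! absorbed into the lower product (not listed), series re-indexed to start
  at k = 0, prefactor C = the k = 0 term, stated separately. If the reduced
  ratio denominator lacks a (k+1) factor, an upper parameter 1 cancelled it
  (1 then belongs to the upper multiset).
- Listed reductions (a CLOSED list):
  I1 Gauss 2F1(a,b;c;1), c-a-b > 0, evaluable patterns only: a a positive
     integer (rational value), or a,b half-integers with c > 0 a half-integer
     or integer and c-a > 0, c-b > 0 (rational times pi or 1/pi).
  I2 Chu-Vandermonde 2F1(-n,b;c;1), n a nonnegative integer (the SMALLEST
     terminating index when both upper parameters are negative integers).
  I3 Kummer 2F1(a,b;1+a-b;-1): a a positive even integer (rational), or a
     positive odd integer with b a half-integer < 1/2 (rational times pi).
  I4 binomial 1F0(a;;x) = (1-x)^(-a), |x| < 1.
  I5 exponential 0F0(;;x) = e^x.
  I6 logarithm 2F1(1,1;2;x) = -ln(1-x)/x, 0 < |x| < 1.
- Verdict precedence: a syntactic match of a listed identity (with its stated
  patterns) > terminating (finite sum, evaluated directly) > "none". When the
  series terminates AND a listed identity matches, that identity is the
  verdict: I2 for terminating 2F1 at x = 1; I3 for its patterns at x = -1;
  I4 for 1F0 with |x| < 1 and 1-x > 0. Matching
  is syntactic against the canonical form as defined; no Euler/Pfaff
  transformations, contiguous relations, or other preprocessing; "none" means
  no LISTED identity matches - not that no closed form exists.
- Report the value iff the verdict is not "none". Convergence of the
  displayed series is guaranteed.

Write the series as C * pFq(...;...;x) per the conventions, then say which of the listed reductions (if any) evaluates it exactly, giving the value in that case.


With C = \frac{4}{9}: the canonical form is 1F2(-\frac{1}{4}; -\frac{1}{3}, 6; -\frac{1}{6}). Verdict: no listed reduction: x = -\frac{1}{6} and upper {-\frac{1}{4}} fail every I1-I6 pattern.

Structural cue: t_0 = \frac{4}{9} here, and the product of the first k integers (prefactor 4/9) is k!.
Ratio: r(k) = -\frac{1}{6} * (k-\frac{1}{4}) / [(k-\frac{1}{3}) (k+6) (k+1)] - poly over poly, x = -\frac{1}{6} from leading terms; C = \frac{4}{9} at k = 0.


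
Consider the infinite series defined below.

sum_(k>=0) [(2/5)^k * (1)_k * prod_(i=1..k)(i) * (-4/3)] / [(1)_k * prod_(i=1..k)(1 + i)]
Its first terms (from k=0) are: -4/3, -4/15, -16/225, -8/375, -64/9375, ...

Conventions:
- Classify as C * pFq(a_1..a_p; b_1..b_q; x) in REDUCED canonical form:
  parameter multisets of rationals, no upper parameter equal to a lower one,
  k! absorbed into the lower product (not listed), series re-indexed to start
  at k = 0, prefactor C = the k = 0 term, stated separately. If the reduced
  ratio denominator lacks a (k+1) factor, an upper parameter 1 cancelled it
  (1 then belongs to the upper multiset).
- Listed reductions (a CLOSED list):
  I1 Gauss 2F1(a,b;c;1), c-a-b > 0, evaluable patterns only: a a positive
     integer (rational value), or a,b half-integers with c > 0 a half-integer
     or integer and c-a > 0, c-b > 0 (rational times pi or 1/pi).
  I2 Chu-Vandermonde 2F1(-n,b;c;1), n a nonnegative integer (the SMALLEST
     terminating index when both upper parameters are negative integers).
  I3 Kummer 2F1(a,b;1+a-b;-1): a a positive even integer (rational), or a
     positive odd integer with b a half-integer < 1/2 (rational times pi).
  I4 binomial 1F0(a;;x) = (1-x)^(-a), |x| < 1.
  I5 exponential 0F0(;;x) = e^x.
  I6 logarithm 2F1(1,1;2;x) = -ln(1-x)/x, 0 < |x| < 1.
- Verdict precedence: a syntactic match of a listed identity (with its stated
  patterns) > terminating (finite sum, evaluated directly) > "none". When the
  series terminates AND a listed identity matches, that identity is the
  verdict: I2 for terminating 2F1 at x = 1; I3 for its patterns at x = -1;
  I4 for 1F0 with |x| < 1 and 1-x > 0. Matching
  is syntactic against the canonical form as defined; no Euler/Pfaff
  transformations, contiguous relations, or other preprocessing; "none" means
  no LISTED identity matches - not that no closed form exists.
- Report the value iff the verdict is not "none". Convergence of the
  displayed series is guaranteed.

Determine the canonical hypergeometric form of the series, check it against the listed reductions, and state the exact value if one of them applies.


Canonical form: C = -4/3 times 2F1 with upper {1, 1}, lower {2}, x = 2/5. Verdict at x = 2/5: the logarithmic series (I6) matches (the logarithm: parameters (1,1;2), x = 2/5). Value: (10/3) * ln(3/5).

Key observation: with t_0 = -4/3, (1)_k (C = -4/3) is k! itself.
Ratio: r(k) = (2/5) * (k+1) (k+1) / [(k+2) (k+1)] - rational in k. x = (2/5); t_0 = -4/3; negate the roots.


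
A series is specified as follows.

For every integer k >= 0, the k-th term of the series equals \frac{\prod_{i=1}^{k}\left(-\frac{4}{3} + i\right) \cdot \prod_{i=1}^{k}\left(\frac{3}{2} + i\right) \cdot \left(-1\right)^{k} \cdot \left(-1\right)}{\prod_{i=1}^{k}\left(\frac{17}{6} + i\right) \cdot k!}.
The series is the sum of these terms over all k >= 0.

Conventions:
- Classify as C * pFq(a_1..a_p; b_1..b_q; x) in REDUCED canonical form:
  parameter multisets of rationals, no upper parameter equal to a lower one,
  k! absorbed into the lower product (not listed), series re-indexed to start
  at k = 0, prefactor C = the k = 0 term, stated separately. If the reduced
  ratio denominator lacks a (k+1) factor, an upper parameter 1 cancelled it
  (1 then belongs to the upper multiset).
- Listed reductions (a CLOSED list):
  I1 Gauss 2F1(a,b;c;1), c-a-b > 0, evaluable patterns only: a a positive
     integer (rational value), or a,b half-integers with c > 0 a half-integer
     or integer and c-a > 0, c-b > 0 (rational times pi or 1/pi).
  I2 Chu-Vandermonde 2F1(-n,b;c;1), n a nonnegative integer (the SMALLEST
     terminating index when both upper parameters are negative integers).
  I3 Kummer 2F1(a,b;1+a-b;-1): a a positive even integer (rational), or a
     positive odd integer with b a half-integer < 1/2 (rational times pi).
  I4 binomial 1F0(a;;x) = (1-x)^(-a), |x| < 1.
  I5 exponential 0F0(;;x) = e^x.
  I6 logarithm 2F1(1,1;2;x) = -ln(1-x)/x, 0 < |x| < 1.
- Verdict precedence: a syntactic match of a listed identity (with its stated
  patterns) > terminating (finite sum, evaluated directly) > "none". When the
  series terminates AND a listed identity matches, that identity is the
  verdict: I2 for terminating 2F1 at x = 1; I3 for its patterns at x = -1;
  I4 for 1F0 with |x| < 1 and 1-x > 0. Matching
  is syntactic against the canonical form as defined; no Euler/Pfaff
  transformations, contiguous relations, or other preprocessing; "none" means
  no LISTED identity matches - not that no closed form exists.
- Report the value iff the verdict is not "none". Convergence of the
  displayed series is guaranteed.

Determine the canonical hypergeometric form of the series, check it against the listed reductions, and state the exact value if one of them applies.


Reduced: x = -1, 2F1, upper = {-\frac{1}{3}, \frac{5}{2}}, lower = {\frac{23}{6}}, C = -1. Verdict: no listed reduction: x = -1 and upper {-\frac{1}{3}, \frac{5}{2}} fail every I1-I6 pattern.

First insight: with t_0 = -1, the running product (C = -1) telescopes to a rising factorial.
Consecutive-term ratio: r(k) = -1 * (k-\frac{1}{3}) (k+\frac{5}{2}) / [(k+\frac{23}{6}) (k+1)] ; factor over Q: parameters, x = -1, and C = -1.


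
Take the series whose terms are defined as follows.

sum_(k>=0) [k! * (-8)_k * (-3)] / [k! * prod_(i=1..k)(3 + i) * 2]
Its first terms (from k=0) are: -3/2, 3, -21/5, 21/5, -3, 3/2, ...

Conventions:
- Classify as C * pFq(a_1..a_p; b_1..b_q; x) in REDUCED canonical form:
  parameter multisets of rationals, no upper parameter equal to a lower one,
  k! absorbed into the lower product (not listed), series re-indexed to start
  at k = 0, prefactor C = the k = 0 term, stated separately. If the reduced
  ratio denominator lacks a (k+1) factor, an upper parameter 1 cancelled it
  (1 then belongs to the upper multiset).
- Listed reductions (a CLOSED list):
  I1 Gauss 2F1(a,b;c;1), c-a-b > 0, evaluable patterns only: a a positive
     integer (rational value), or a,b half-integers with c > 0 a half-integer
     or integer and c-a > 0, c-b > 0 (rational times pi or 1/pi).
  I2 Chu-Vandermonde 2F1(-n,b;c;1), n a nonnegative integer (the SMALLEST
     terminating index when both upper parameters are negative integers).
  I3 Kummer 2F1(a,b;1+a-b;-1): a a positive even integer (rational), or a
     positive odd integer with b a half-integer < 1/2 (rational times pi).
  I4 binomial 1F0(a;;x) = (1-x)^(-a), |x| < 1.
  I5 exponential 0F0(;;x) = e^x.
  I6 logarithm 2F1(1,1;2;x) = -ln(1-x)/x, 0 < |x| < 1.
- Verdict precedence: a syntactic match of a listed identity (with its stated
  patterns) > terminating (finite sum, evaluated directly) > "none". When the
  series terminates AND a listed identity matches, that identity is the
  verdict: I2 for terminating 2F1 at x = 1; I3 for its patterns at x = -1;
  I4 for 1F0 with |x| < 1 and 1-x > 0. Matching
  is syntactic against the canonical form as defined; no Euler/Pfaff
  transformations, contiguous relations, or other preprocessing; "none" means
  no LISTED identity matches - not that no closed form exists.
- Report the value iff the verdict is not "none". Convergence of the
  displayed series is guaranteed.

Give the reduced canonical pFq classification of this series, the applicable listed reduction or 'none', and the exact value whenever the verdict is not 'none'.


This is -3/2 * 2F1(-8, 1; 4; 1) in reduced canonical form. Verdict (x = 1): Vandermonde's identity (I2) applies (terminating 2F1 at x = 1 with n = 8, b = 1, c = 4). Exact value: -9/22.

Structural cue: t_0 = -3/2 here, and the constant factors (C = -3/2, x = 1) combine into one prefactor.
Step ratio: r(k) = 1 * (k-8) (k+1) / [(k+4) (k+1)] - rational in k, leading ratio 1; with t_0 = -3/2, classification follows.


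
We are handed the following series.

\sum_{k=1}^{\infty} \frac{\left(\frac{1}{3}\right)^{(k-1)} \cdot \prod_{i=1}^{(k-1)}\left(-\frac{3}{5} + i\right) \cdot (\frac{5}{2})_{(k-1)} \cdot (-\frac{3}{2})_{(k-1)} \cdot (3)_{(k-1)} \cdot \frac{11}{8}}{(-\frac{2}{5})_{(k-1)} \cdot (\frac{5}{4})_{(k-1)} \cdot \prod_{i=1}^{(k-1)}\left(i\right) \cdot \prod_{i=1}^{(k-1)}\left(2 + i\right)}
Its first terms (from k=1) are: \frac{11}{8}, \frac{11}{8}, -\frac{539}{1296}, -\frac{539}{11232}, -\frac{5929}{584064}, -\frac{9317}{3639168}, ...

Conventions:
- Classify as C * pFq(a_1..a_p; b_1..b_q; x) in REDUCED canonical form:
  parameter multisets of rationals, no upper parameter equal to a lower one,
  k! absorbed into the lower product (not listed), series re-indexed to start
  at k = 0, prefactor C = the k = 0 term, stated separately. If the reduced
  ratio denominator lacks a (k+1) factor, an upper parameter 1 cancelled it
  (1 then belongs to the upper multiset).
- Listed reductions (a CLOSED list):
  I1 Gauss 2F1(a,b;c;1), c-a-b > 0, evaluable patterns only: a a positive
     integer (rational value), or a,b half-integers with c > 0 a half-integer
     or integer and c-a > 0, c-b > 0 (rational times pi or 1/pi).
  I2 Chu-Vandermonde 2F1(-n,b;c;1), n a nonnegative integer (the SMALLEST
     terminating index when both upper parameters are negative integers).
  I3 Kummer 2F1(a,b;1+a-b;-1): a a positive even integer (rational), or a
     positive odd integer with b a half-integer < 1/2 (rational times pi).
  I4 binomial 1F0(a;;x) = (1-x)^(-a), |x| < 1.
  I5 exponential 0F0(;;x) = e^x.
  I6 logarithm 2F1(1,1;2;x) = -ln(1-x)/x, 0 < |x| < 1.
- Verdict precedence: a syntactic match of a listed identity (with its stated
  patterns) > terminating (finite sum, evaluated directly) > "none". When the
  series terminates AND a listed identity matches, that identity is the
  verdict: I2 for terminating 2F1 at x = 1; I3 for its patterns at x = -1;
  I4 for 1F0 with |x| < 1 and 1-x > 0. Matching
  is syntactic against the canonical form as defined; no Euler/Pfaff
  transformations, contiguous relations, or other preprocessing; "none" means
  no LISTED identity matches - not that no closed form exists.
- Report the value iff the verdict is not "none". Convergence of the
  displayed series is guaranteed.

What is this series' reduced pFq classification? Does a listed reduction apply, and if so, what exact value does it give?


Reduced: x = \frac{1}{3}, 3F2, upper = {-\frac{3}{2}, \frac{2}{5}, \frac{5}{2}}, lower = {-\frac{2}{5}, \frac{5}{4}}, C = \frac{11}{8}. Verdict: none - this 3F2 at x = \frac{1}{3} matches no listed pattern, and upper {-\frac{3}{2}, \frac{2}{5}, \frac{5}{2}} holds no stopper.

Key step: from the first term \frac{11}{8}: the parameter 3 appears in both the upper and lower lists and cancels.
Step ratio: r(k) = \frac{1}{3} * (k-\frac{3}{2}) (k+\frac{2}{5}) (k+\frac{5}{2}) / [(k-\frac{2}{5}) (k+\frac{5}{4}) (k+1)] - poly over poly, x = \frac{1}{3} from leading terms; C = \frac{11}{8} at k = 0.


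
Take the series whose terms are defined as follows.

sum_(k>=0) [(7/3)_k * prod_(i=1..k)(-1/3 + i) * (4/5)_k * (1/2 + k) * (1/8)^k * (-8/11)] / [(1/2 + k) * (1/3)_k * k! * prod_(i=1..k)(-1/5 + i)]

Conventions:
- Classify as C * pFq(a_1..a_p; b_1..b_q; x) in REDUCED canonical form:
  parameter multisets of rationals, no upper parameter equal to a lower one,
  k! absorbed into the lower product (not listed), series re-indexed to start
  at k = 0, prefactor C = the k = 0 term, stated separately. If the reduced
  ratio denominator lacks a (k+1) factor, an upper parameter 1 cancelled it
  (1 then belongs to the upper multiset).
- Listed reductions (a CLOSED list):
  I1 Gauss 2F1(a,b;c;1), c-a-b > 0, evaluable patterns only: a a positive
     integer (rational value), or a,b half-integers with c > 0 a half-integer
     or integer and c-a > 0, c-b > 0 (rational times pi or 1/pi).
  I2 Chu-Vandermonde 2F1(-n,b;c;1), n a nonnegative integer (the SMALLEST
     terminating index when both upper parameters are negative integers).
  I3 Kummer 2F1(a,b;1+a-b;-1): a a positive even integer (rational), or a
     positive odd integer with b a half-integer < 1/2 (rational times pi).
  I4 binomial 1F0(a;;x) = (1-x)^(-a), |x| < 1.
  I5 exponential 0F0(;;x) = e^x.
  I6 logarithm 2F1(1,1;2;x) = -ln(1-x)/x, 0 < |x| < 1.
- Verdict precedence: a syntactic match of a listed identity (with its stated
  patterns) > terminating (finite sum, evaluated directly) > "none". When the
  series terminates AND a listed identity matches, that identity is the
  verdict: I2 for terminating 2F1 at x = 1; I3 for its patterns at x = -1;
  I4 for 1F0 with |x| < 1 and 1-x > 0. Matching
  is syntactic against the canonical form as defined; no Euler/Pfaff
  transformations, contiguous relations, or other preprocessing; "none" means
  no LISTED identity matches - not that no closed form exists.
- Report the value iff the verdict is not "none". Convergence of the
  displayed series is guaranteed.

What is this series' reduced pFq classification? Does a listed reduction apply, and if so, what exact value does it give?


Classification (C = -8/11): 2F1 with upper {2/3, 7/3}, lower {1/3}, argument x = 1/8. Verdict: no listed reduction: x = 1/8 and upper {2/3, 7/3} fail every I1-I6 pattern.

The tell: with t_0 = -8/11, the lower running product (prefactor -8/11) is a rising factorial.
Consecutive-term ratio: r(k) = (1/8) * (k+2/3) (k+7/3) / [(k+1/3) (k+1)] - rational in k, leading ratio (1/8); with t_0 = -8/11, classification follows.


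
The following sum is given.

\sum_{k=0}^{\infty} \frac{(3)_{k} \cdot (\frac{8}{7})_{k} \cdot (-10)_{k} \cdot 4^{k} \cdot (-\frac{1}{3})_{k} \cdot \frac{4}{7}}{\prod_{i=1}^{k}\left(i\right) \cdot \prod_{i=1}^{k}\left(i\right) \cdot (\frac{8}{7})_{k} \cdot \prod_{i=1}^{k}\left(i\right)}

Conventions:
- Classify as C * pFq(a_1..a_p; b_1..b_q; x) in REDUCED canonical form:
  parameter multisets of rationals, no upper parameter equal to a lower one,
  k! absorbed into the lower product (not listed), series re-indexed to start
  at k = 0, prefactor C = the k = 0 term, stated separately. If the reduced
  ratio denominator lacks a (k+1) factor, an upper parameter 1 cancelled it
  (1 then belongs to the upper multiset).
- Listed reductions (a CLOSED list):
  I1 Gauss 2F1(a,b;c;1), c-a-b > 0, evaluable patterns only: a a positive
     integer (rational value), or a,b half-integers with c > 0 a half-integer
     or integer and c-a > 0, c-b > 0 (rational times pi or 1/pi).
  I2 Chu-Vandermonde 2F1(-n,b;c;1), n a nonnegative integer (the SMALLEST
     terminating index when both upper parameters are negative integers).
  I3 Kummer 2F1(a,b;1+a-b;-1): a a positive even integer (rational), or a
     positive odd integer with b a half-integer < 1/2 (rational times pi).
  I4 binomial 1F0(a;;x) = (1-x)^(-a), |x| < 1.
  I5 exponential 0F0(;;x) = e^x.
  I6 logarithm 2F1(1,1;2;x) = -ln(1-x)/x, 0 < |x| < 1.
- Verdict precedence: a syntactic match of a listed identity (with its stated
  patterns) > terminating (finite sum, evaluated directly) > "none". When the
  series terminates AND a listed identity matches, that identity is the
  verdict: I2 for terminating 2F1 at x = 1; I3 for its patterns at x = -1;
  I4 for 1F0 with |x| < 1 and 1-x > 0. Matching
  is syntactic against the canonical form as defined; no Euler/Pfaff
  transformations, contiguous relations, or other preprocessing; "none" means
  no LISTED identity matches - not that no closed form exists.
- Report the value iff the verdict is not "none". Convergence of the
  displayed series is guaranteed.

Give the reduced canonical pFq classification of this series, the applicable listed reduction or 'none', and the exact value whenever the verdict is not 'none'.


Classification (C = \frac{4}{7}): 3F2 with upper {-10, -\frac{1}{3}, 3}, lower {1, 1}, argument x = 4. Verdict: terminating at k = 10: the factor (-10)_k kills every later term; summing the 11 survivors is exact. Sum: -\frac{327889673044}{11160261}.

Key step: x = 4 and the product of the first k integers (C = 4/7, x = 4) is k!.
Consecutive-term ratio: r(k) = 4 * (k-10) (k-\frac{1}{3}) (k+3) / [(k+1) (k+1) (k+1)] - rational in k, leading ratio 4; with t_0 = \frac{4}{7}, classification follows.


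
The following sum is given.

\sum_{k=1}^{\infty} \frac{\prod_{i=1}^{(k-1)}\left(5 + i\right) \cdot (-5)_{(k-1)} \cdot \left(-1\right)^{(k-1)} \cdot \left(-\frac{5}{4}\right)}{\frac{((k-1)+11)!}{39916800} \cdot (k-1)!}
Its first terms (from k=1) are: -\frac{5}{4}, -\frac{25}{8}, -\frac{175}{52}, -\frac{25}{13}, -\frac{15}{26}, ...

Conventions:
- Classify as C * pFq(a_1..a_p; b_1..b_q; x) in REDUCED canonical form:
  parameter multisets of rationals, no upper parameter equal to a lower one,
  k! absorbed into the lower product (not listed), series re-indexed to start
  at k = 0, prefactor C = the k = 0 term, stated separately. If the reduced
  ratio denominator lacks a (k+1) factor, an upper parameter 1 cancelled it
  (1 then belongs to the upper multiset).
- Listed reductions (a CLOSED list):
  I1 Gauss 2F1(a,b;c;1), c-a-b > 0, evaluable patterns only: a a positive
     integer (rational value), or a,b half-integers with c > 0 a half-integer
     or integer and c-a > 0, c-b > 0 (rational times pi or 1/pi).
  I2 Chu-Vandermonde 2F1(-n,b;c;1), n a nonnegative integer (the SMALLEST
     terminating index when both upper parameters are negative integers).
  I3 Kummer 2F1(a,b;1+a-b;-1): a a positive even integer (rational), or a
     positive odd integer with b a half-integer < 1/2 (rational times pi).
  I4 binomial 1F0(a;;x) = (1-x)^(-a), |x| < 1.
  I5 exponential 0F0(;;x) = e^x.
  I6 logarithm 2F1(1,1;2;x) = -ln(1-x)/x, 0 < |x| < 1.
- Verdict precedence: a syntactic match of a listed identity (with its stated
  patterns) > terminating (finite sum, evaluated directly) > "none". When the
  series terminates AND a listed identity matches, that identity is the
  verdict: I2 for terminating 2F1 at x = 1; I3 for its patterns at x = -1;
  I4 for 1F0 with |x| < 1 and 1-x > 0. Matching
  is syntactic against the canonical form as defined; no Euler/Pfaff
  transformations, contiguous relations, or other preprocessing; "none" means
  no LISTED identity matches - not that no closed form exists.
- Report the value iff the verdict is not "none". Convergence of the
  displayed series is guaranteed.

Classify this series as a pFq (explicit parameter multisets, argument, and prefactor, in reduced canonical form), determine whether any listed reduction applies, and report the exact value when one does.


Prefactor -\frac{5}{4}, argument -1: 2F1 with upper {-5, 6} over lower {12}. Verdict at x = -1: Kummer (I3) matches (x = -1; c = 12 equals 1+a-b for upper {-5, 6}: listed pattern). Exact value: -\frac{165}{16}.

Key observation: t_0 being -\frac{5}{4}, the denominator's factorial ratio (prefactor -5/4) is a lower Pochhammer.
Consecutive-term ratio: r(k) = -1 * (k-5) (k+6) / [(k+12) (k+1)] - poly over poly, x = -1 from leading terms; C = -\frac{5}{4} at k = 0.


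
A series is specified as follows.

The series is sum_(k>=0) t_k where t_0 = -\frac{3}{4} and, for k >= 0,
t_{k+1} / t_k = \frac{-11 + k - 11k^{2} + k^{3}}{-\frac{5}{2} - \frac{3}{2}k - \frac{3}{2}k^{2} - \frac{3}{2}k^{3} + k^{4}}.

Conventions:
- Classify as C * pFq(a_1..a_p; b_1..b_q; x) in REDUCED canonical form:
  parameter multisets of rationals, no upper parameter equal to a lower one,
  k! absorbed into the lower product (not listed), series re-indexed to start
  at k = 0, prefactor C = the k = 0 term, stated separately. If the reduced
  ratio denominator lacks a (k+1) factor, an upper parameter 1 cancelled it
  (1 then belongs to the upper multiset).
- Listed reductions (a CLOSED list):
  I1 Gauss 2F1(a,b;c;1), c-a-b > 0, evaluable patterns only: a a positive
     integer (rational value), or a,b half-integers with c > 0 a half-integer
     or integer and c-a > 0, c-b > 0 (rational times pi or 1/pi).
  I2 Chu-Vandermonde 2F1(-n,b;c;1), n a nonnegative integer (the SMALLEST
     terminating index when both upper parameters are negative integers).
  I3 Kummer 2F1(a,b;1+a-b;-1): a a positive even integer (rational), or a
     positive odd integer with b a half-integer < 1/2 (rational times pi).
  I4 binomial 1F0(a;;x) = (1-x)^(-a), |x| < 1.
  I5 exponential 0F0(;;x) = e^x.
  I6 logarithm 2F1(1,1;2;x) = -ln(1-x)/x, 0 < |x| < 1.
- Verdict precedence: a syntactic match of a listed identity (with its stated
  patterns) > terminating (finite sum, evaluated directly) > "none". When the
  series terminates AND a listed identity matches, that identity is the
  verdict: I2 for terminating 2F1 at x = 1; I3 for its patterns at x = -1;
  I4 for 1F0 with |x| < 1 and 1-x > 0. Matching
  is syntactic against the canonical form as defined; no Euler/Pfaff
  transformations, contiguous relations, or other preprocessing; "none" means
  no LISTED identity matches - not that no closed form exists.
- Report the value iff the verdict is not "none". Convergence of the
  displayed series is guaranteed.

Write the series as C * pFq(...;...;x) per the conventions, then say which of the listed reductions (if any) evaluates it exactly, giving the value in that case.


Canonical form: C = -\frac{3}{4} times 1F1 with upper {-11}, lower {-\frac{5}{2}}, x = 1. Verdict: terminating - no listed pattern fits, but -11 in the upper list cuts the series at k = 11; direct evaluation. Its exact value is \frac{693214267}{40540500}.

Key observation: x = 1 and cancel k^2 + 1 from the displayed ratio first; then C = -3/4.
Step ratio: r(k) = 1 * (k-11) / [(k-\frac{5}{2}) (k+1)] - rational in k, leading ratio 1; with t_0 = -\frac{3}{4}, classification follows.


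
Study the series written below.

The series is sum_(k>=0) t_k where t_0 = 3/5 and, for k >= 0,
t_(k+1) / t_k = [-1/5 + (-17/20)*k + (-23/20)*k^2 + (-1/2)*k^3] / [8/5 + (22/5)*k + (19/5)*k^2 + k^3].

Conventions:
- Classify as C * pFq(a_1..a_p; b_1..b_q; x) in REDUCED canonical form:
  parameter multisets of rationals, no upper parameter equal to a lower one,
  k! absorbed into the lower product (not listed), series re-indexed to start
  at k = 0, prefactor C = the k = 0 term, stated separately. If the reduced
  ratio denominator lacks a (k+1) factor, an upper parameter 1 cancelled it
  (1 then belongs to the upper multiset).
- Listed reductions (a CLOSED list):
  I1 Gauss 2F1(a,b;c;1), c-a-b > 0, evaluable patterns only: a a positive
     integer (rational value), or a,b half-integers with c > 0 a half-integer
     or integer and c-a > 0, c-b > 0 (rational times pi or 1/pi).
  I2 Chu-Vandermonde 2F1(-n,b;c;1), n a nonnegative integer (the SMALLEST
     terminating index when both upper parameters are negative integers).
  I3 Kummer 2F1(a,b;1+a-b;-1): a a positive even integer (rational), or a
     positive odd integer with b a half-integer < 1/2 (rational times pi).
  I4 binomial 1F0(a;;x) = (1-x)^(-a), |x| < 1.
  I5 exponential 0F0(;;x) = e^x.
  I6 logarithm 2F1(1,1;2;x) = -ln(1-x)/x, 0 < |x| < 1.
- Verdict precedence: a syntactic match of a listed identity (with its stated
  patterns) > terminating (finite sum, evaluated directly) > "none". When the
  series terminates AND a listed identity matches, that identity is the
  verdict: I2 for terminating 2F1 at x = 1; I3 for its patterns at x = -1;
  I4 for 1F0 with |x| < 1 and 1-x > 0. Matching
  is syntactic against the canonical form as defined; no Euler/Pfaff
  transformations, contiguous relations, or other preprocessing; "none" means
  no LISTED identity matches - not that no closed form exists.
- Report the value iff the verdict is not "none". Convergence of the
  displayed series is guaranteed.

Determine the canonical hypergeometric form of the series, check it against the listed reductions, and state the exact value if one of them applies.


Structural cue: x = (-1/2) and factor the ratio over Q (C = 3/5, x = -1/2): negated roots = parameters.
Step ratio: r(k) = (-1/2) * (k+1/2) (k+1) / [(k+2) (k+1)] ; factor over Q: parameters, x = (-1/2), and C = 3/5.

Classification (C = 3/5): 2F1 with upper {1/2, 1}, lower {2}, argument x = -1/2. Verdict: none. No listed pattern accepts 2F1(1/2, 1; 2; -1/2).


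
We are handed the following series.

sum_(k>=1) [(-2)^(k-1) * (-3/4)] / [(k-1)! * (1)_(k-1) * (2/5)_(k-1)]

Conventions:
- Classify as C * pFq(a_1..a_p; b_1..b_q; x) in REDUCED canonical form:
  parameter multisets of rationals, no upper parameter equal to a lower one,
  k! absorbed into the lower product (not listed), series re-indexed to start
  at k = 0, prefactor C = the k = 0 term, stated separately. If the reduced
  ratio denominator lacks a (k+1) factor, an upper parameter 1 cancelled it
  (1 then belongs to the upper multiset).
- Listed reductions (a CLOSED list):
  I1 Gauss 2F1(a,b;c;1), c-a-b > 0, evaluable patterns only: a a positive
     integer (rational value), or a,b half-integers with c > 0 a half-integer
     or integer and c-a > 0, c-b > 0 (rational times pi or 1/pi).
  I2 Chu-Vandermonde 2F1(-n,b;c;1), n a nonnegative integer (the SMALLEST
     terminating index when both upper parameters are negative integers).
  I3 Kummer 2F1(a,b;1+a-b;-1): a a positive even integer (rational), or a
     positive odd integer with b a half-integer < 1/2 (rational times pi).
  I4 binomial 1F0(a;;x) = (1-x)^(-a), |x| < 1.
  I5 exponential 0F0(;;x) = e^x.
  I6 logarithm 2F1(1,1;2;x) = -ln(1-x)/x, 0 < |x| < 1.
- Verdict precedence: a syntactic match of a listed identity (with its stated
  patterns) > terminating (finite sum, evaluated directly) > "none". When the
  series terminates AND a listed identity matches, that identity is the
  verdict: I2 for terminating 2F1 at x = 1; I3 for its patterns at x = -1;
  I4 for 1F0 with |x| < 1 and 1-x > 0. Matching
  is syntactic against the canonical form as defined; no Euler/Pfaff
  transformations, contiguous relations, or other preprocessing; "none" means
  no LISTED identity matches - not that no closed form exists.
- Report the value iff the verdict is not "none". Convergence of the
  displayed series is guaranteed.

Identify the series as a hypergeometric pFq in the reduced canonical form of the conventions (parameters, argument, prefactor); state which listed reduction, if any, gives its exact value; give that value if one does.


The tell: with t_0 = -3/4, (1)_k (prefactor -3/4) is k! itself.
Ratio: r(k) = (-2) * 1 / [(k+2/5) (k+1) (k+1)] ; factor over Q: parameters, x = (-2), and C = -3/4.

x = -2 here; the reduced form reads 0F2, upper {-}, lower {2/5, 1}, C = -3/4. Verdict: none (x = -2): each listed identity misses the multisets {-} ; {2/5, 1}.
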